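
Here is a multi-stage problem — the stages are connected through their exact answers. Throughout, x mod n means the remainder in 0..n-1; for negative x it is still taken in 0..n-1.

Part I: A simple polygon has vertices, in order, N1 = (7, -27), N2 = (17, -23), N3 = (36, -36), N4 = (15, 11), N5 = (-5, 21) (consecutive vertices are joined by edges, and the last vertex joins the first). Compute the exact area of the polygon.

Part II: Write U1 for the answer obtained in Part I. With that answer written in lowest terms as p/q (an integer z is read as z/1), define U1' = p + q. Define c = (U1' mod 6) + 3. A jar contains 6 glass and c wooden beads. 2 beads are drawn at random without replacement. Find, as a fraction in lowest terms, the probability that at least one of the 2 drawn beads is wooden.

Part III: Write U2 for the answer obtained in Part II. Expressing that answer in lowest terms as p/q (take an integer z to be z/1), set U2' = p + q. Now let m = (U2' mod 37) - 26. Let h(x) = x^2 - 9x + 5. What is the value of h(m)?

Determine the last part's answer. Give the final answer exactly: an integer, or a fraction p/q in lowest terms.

Part I: cross terms: (7*-23 - 17*-27)=298, (17*-36 - 36*-23)=216, (36*11 - 15*-36)=936, (15*21 - -5*11)=370, (-5*-27 - 7*21)=-12; twice the area = |1808| = 1808; area = 904; answer 904
Part II: U1 = 904; threaded value p + q = 905; c = 8; total draws C(14,2) = 91; complement C(6,2) = 15; favorable 91 - 15 = 76; P = 76/91; answer 76/91
Part III: U2 = 76/91; threaded value p + q = 167; m = -7; 1*(-7)^2 - 9*(-7)^1 + 5 = (49) + (63) + (5) = 117; answer 117

117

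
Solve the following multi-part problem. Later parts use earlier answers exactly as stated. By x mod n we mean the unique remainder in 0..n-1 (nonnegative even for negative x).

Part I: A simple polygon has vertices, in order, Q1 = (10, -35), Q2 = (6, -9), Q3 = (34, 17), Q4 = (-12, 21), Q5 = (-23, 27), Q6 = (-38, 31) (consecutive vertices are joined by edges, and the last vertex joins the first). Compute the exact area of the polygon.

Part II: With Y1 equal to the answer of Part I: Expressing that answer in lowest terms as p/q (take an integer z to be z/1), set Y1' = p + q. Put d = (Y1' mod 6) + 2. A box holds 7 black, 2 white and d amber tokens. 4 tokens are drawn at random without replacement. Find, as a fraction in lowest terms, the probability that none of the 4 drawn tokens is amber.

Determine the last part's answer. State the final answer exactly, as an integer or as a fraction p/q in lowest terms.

21/55

Part I: cross terms: (10*-9 - 6*-35)=120, (6*17 - 34*-9)=408, (34*21 - -12*17)=918, (-12*27 - -23*21)=159, (-23*31 - -38*27)=313, (-38*-35 - 10*31)=1020; twice the area = |2938| = 2938; area = 1469; answer 1469
Part II: Y1 = 1469; threaded value p + q = 1470; d = 2; total draws C(11,4) = 330; favorable C(9,4) = 126; P = 21/55; answer 21/55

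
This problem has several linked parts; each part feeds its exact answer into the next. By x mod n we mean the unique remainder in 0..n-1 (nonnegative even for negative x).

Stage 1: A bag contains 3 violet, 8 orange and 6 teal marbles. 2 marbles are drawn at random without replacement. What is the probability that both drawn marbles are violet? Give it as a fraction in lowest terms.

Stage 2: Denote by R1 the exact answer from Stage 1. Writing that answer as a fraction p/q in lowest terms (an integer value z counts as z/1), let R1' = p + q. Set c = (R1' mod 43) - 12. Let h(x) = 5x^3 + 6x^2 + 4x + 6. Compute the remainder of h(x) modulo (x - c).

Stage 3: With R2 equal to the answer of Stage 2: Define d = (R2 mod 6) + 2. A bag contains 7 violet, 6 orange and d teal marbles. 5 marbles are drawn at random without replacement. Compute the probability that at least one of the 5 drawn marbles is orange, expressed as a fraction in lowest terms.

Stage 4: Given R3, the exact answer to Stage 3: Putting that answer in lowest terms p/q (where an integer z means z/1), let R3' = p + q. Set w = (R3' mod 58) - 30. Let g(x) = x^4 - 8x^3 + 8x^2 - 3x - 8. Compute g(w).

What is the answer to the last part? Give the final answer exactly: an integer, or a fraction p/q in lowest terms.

Stage 1: total draws C(17,2) = 136; favorable C(3,2) = 3; P = 3/136; answer 3/136
Stage 2: R1 = 3/136; threaded value p + q = 139; c = -2; remainder = value at the root: 5*(-2)^3 + 6*(-2)^2 + 4*(-2)^1 + 6 = (-40) + (24) + (-8) + (6) = -18; answer -18
Stage 3: R2 = -18; d = 2; total draws C(15,5) = 3003; complement C(9,5) = 126; favorable 3003 - 126 = 2877; P = 137/143; answer 137/143
Stage 4: R3 = 137/143; threaded value p + q = 280; w = 18; 1*(18)^4 - 8*(18)^3 + 8*(18)^2 - 3*(18)^1 - 8 = (104976) + (-46656) + (2592) + (-54) + (-8) = 60850; answer 60850

60850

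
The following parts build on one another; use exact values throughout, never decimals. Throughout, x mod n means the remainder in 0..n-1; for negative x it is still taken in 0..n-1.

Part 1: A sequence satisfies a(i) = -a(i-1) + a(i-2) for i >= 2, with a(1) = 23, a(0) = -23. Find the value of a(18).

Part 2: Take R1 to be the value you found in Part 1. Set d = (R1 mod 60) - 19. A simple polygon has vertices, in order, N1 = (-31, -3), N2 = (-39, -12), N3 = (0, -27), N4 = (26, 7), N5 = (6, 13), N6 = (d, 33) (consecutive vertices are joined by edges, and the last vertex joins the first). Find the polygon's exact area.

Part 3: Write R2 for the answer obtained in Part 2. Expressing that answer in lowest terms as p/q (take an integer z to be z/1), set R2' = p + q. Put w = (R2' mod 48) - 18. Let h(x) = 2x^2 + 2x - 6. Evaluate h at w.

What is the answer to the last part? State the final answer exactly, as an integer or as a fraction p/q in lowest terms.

Part 1: a(2) = -1*(23) + 1*(-23) = -46; iterating: a(2)=-46, a(3)=69, a(4)=-115, a(5)=184, a(6)=-299, a(7)=483, a(8)=-782, a(9)=1265, a(10)=-2047, a(11)=3312, a(12)=-5359, a(13)=8671, a(14)=-14030, a(15)=22701, a(16)=-36731, a(17)=59432, a(18)=-96163; answer -96163
Part 2: R1 = -96163; d = -2; cross terms: (-31*-12 - -39*-3)=255, (-39*-27 - 0*-12)=1053, (0*7 - 26*-27)=702, (26*13 - 6*7)=296, (6*33 - -2*13)=224, (-2*-3 - -31*33)=1029; twice the area = |3559| = 3559; area = 3559/2; answer 3559/2
Part 3: R2 = 3559/2; threaded value p + q = 3561; w = -9; 2*(-9)^2 + 2*(-9)^1 - 6 = (162) + (-18) + (-6) = 138; answer 138

138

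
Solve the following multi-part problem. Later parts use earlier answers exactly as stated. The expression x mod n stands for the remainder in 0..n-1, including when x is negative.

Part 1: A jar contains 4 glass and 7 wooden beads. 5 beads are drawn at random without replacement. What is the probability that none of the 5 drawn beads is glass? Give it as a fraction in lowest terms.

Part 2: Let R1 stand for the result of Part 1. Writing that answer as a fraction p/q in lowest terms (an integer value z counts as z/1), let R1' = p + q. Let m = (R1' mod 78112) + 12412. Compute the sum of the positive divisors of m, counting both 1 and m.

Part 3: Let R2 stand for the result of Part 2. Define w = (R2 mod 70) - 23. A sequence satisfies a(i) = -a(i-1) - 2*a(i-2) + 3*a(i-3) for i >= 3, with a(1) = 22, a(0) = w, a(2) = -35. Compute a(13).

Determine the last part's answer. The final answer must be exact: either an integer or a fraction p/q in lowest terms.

30767

Part 1: total draws C(11,5) = 462; favorable C(7,5) = 21; P = 1/22; answer 1/22
Part 2: R1 = 1/22; threaded value p + q = 23; m = 12435; 12435 = 3 * 5 * 829; sigma = (1 + 3) * (1 + 5) * (1 + 829) = 4 * 6 * 830 = 19920; answer 19920
Part 3: R2 = 19920; w = 17; a(3) = -1*(-35) - 2*(22) + 3*(17) = 42; iterating: a(3)=42, a(4)=94, a(5)=-283, a(6)=221, a(7)=627, a(8)=-1918, a(9)=1327, a(10)=4390, a(11)=-12798, a(12)=7999, a(13)=30767; answer 30767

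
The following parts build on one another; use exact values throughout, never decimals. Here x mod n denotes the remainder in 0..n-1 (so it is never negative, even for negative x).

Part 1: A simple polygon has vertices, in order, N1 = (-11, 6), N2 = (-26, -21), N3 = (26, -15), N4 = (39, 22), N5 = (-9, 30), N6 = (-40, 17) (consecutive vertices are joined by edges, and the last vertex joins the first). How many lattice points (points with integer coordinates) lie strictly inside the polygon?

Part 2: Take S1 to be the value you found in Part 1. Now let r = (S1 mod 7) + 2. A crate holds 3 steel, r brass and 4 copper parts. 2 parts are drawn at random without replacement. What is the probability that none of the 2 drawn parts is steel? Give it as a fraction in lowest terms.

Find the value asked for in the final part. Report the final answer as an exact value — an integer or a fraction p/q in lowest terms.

22/35

Part 1: cross terms: (-11*-21 - -26*6)=387, (-26*-15 - 26*-21)=936, (26*22 - 39*-15)=1157, (39*30 - -9*22)=1368, (-9*17 - -40*30)=1047, (-40*6 - -11*17)=-53; twice the area = |4842| = 4842; area = 2421; boundary points = 3 + 2 + 1 + 8 + 1 + 1 = 16; strictly interior points = area - boundary/2 + 1 = 2414; answer 2414
Part 2: S1 = 2414; r = 8; total draws C(15,2) = 105; favorable C(12,2) = 66; P = 22/35; answer 22/35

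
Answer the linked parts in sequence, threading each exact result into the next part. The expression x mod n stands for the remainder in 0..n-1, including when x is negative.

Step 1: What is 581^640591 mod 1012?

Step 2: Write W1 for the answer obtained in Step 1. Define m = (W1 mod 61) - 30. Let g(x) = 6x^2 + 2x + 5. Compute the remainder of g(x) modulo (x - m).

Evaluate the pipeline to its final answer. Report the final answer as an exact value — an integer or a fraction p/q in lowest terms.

Step 1: squarings mod 1012: 581^1=581, 581^2=565, 581^4=445, 581^8=685, 581^16=669, 581^32=257, 581^64=269, 581^128=509, 581^256=9, 581^512=81, 581^1024=489, 581^2048=289, 581^4096=537, 581^8192=961, 581^16384=577, 581^32768=993, 581^65536=361, 581^131072=785, 581^262144=929, 581^524288=817; 581^640591 = 581^1 * 581^2 * 581^4 * 581^8 * 581^64 * 581^512 * 581^1024 * 581^16384 * 581^32768 * 581^65536 * 581^524288 = 449 (mod 1012); answer 449
Step 2: W1 = 449; m = -8; remainder = value at the root: 6*(-8)^2 + 2*(-8)^1 + 5 = (384) + (-16) + (5) = 373; answer 373

373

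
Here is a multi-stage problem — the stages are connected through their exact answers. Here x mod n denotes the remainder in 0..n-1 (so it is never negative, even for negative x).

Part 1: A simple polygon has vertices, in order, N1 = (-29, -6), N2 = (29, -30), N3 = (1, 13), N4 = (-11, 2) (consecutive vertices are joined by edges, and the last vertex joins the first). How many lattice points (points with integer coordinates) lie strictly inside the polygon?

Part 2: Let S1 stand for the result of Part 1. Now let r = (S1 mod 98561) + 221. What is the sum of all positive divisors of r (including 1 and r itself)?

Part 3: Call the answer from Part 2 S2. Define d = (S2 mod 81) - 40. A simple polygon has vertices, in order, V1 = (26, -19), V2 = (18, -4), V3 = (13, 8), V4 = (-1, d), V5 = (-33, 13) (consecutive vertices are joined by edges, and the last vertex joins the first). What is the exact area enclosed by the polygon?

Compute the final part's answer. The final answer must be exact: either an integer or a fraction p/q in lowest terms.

405

Part 1: cross terms: (-29*-30 - 29*-6)=1044, (29*13 - 1*-30)=407, (1*2 - -11*13)=145, (-11*-6 - -29*2)=124; twice the area = |1720| = 1720; area = 860; boundary points = 2 + 1 + 1 + 2 = 6; strictly interior points = area - boundary/2 + 1 = 858; answer 858
Part 2: S1 = 858; r = 1079; 1079 = 13 * 83; sigma = (1 + 13) * (1 + 83) = 14 * 84 = 1176; answer 1176
Part 3: S2 = 1176; d = 2; cross terms: (26*-4 - 18*-19)=238, (18*8 - 13*-4)=196, (13*2 - -1*8)=34, (-1*13 - -33*2)=53, (-33*-19 - 26*13)=289; twice the area = |810| = 810; area = 405; answer 405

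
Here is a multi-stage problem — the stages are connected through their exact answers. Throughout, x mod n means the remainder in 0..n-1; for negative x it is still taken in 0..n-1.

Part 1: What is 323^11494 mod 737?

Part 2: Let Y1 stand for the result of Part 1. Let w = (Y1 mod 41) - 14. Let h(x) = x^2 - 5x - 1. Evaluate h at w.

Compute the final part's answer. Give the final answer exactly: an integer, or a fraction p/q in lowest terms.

373

Part 1: squarings mod 737: 323^1=323, 323^2=412, 323^4=234, 323^8=218, 323^16=356, 323^32=709, 323^64=47, 323^128=735, 323^256=4, 323^512=16, 323^1024=256, 323^2048=680, 323^4096=301, 323^8192=687; 323^11494 = 323^2 * 323^4 * 323^32 * 323^64 * 323^128 * 323^1024 * 323^2048 * 323^8192 = 36 (mod 737); answer 36
Part 2: Y1 = 36; w = 22; 1*(22)^2 - 5*(22)^1 - 1 = (484) + (-110) + (-1) = 373; answer 373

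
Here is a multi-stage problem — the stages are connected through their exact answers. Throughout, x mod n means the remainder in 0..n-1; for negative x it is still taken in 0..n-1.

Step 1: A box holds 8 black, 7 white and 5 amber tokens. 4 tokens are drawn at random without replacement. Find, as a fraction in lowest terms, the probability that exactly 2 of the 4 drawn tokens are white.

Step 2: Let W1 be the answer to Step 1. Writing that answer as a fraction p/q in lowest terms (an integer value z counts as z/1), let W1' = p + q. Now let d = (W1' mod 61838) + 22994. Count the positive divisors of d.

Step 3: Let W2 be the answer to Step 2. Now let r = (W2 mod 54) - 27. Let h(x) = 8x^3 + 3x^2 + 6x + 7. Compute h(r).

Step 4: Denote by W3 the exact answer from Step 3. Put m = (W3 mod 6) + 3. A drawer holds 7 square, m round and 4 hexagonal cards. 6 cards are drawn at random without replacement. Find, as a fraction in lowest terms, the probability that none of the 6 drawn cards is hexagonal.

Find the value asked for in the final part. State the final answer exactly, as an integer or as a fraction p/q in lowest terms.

11/68

Step 1: total draws C(20,4) = 4845; favorable C(7,2)*C(13,2) = 1638; P = 546/1615; answer 546/1615
Step 2: W1 = 546/1615; threaded value p + q = 2161; d = 25155; 25155 = 3^2 * 5 * 13 * 43; number of divisors = (2+1) * (1+1) * (1+1) * (1+1) = 24; answer 24
Step 3: W2 = 24; r = -3; 8*(-3)^3 + 3*(-3)^2 + 6*(-3)^1 + 7 = (-216) + (27) + (-18) + (7) = -200; answer -200
Step 4: W3 = -200; m = 7; total draws C(18,6) = 18564; favorable C(14,6) = 3003; P = 11/68; answer 11/68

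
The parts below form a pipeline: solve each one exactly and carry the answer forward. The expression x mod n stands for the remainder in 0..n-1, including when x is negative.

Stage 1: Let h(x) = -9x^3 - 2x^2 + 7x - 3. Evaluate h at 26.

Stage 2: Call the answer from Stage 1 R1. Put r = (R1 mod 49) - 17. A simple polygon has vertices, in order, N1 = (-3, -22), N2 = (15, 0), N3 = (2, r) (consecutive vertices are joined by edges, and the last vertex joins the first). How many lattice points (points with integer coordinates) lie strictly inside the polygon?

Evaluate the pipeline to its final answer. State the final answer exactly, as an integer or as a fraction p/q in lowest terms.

347

Stage 1: -9*(26)^3 - 2*(26)^2 + 7*(26)^1 - 3 = (-158184) + (-1352) + (182) + (-3) = -159357; answer -159357
Stage 2: R1 = -159357; r = 23; cross terms: (-3*0 - 15*-22)=330, (15*23 - 2*0)=345, (2*-22 - -3*23)=25; twice the area = |700| = 700; area = 350; boundary points = 2 + 1 + 5 = 8; strictly interior points = area - boundary/2 + 1 = 347; answer 347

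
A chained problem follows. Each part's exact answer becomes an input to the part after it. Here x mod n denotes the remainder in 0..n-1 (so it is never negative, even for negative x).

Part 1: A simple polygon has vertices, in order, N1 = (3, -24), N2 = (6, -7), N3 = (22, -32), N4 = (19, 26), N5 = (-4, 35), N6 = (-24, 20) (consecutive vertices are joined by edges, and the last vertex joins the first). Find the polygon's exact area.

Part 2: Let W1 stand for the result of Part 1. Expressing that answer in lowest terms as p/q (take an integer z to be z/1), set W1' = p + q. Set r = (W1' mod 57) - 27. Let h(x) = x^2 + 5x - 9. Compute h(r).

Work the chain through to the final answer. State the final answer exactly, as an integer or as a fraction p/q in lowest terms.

Part 1: cross terms: (3*-7 - 6*-24)=123, (6*-32 - 22*-7)=-38, (22*26 - 19*-32)=1180, (19*35 - -4*26)=769, (-4*20 - -24*35)=760, (-24*-24 - 3*20)=516; twice the area = |3310| = 3310; area = 1655; answer 1655
Part 2: W1 = 1655; threaded value p + q = 1656; r = -24; 1*(-24)^2 + 5*(-24)^1 - 9 = (576) + (-120) + (-9) = 447; answer 447

447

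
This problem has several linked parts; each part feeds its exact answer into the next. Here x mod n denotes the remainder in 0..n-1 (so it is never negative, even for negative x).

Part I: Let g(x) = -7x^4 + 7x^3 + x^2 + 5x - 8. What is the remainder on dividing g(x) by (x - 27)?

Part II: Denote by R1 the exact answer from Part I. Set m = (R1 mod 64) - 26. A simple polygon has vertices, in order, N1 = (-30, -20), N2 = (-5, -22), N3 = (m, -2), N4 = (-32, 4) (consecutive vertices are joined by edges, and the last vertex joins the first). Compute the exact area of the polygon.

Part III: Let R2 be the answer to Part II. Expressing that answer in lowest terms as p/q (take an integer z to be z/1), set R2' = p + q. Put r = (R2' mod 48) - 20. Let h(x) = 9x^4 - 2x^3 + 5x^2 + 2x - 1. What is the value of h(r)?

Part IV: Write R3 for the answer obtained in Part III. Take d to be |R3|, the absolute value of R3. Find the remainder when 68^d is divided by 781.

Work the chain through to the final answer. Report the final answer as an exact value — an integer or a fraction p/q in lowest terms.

Part I: remainder = value at the root: -7*(27)^4 + 7*(27)^3 + 1*(27)^2 + 5*(27)^1 - 8 = (-3720087) + (137781) + (729) + (135) + (-8) = -3581450; answer -3581450
Part II: R1 = -3581450; m = 28; cross terms: (-30*-22 - -5*-20)=560, (-5*-2 - 28*-22)=626, (28*4 - -32*-2)=48, (-32*-20 - -30*4)=760; twice the area = |1994| = 1994; area = 997; answer 997
Part III: R2 = 997; threaded value p + q = 998; r = 18; 9*(18)^4 - 2*(18)^3 + 5*(18)^2 + 2*(18)^1 - 1 = (944784) + (-11664) + (1620) + (36) + (-1) = 934775; answer 934775
Part IV: R3 = 934775; d = 934775; squarings mod 781: 68^1=68, 68^2=719, 68^4=720, 68^8=597, 68^16=273, 68^32=334, 68^64=654, 68^128=509, 68^256=570, 68^512=4, 68^1024=16, 68^2048=256, 68^4096=713, 68^8192=719, 68^16384=720, 68^32768=597, 68^65536=273, 68^131072=334, 68^262144=654, 68^524288=509; 68^934775 = 68^1 * 68^2 * 68^4 * 68^16 * 68^32 * 68^64 * 68^256 * 68^512 * 68^16384 * 68^131072 * 68^262144 * 68^524288 = 736 (mod 781); answer 736

736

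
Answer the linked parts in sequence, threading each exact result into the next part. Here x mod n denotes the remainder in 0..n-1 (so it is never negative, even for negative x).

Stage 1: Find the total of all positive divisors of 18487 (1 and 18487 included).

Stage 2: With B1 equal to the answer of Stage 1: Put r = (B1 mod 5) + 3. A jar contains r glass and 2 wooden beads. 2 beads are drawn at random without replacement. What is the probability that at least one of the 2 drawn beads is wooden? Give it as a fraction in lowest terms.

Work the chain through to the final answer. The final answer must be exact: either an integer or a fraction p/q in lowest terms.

7/10

Stage 1: 18487 = 7 * 19 * 139; sigma = (1 + 7) * (1 + 19) * (1 + 139) = 8 * 20 * 140 = 22400; answer 22400
Stage 2: B1 = 22400; r = 3; total draws C(5,2) = 10; complement C(3,2) = 3; favorable 10 - 3 = 7; P = 7/10; answer 7/10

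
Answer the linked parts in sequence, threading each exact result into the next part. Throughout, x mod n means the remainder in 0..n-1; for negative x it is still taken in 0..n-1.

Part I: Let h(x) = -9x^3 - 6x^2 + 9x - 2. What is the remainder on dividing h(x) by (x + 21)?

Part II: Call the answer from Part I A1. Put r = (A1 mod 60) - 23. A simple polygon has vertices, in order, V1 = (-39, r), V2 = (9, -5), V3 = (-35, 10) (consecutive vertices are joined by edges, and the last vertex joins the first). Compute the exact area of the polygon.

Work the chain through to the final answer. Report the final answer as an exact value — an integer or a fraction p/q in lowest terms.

Part I: remainder = value at the root: -9*(-21)^3 - 6*(-21)^2 + 9*(-21)^1 - 2 = (83349) + (-2646) + (-189) + (-2) = 80512; answer 80512
Part II: A1 = 80512; r = 29; cross terms: (-39*-5 - 9*29)=-66, (9*10 - -35*-5)=-85, (-35*29 - -39*10)=-625; twice the area = |-776| = 776; area = 388; answer 388

388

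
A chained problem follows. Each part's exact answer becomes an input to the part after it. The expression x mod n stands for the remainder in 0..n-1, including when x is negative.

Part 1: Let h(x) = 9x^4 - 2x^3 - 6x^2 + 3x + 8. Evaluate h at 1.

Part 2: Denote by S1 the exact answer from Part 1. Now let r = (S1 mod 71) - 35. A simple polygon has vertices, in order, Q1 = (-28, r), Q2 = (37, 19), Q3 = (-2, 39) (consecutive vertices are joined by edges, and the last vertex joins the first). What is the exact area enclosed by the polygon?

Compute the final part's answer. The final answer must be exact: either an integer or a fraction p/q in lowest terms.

1469

Part 1: 9*(1)^4 - 2*(1)^3 - 6*(1)^2 + 3*(1)^1 + 8 = (9) + (-2) + (-6) + (3) + (8) = 12; answer 12
Part 2: S1 = 12; r = -23; cross terms: (-28*19 - 37*-23)=319, (37*39 - -2*19)=1481, (-2*-23 - -28*39)=1138; twice the area = |2938| = 2938; area = 1469; answer 1469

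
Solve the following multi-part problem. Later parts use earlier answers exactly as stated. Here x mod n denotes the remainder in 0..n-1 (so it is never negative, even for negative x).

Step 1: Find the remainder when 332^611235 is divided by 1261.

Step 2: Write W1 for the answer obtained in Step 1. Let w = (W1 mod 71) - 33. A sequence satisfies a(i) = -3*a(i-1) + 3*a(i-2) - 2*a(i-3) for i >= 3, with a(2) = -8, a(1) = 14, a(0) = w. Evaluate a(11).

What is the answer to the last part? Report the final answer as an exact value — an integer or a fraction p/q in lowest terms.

Step 1: squarings mod 1261: 332^1=332, 332^2=517, 332^4=1218, 332^8=588, 332^16=230, 332^32=1199, 332^64=61, 332^128=1199, 332^256=61, 332^512=1199, 332^1024=61, 332^2048=1199, 332^4096=61, 332^8192=1199, 332^16384=61, 332^32768=1199, 332^65536=61, 332^131072=1199, 332^262144=61, 332^524288=1199; 332^611235 = 332^1 * 332^2 * 332^32 * 332^128 * 332^256 * 332^512 * 332^4096 * 332^16384 * 332^65536 * 332^524288 = 148 (mod 1261); answer 148
Step 2: W1 = 148; w = -27; a(3) = -3*(-8) + 3*(14) - 2*(-27) = 120; iterating: a(3)=120, a(4)=-412, a(5)=1612, a(6)=-6312, a(7)=24596, a(8)=-95948, a(9)=374256, a(10)=-1459804, a(11)=5694076; answer 5694076

5694076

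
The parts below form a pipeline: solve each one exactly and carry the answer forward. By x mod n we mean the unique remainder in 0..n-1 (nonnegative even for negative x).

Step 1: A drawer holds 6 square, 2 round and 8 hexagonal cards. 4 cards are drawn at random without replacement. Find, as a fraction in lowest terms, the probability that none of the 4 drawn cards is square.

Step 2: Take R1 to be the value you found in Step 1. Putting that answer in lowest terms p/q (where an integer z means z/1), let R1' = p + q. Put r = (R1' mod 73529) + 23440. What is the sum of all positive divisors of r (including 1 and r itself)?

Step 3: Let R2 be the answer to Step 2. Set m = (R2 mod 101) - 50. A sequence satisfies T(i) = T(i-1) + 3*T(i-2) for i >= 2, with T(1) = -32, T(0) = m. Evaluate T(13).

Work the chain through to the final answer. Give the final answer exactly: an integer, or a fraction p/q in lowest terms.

Step 1: total draws C(16,4) = 1820; favorable C(10,4) = 210; P = 3/26; answer 3/26
Step 2: R1 = 3/26; threaded value p + q = 29; r = 23469; 23469 = 3 * 7823; sigma = (1 + 3) * (1 + 7823) = 4 * 7824 = 31296; answer 31296
Step 3: R2 = 31296; m = 37; T(2) = 1*(-32) + 3*(37) = 79; iterating: T(2)=79, T(3)=-17, T(4)=220, T(5)=169, T(6)=829, T(7)=1336, T(8)=3823, T(9)=7831, T(10)=19300, T(11)=42793, T(12)=100693, T(13)=229072; answer 229072

229072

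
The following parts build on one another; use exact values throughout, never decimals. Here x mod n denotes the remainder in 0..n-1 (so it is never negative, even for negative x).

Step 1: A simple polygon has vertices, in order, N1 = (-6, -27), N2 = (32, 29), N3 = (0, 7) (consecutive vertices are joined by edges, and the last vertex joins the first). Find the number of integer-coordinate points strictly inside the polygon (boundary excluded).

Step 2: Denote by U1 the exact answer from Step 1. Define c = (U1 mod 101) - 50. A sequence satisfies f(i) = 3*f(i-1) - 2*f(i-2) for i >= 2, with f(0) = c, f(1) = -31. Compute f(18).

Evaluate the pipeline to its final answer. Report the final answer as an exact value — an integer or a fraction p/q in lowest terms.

-13893557

Step 1: cross terms: (-6*29 - 32*-27)=690, (32*7 - 0*29)=224, (0*-27 - -6*7)=42; twice the area = |956| = 956; area = 478; boundary points = 2 + 2 + 2 = 6; strictly interior points = area - boundary/2 + 1 = 476; answer 476
Step 2: U1 = 476; c = 22; f(2) = 3*(-31) - 2*(22) = -137; iterating: f(2)=-137, f(3)=-349, f(4)=-773, f(5)=-1621, f(6)=-3317, f(7)=-6709, f(8)=-13493, f(9)=-27061, f(10)=-54197, f(11)=-108469, f(12)=-217013, f(13)=-434101, f(14)=-868277, f(15)=-1736629, f(16)=-3473333, f(17)=-6946741, f(18)=-13893557; answer -13893557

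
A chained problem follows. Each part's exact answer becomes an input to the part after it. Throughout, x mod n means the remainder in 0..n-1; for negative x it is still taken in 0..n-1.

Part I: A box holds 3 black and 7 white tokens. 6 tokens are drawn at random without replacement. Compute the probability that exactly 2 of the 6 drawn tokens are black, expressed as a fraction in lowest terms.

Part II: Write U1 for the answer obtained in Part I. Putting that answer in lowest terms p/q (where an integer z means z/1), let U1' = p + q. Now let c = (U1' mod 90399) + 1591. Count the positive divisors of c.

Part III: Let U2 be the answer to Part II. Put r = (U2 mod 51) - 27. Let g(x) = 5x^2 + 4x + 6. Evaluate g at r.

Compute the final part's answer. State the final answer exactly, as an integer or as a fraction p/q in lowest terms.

2559

Part I: total draws C(10,6) = 210; favorable C(3,2)*C(7,4) = 105; P = 1/2; answer 1/2
Part II: U1 = 1/2; threaded value p + q = 3; c = 1594; 1594 = 2 * 797; number of divisors = (1+1) * (1+1) = 4; answer 4
Part III: U2 = 4; r = -23; 5*(-23)^2 + 4*(-23)^1 + 6 = (2645) + (-92) + (6) = 2559; answer 2559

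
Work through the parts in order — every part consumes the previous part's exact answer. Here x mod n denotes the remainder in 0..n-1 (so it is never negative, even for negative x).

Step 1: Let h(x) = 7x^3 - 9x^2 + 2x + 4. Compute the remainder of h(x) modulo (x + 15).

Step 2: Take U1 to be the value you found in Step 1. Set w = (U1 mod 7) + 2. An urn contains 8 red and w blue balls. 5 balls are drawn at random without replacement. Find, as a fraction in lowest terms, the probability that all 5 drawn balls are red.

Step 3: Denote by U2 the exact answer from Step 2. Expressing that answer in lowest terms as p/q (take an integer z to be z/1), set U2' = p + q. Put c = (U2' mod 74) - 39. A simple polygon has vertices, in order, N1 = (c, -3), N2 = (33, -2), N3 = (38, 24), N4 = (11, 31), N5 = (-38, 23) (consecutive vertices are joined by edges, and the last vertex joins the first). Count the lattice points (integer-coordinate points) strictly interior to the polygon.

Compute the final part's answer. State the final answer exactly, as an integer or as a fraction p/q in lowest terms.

Step 1: remainder = value at the root: 7*(-15)^3 - 9*(-15)^2 + 2*(-15)^1 + 4 = (-23625) + (-2025) + (-30) + (4) = -25676; answer -25676
Step 2: U1 = -25676; w = 2; total draws C(10,5) = 252; favorable C(8,5) = 56; P = 2/9; answer 2/9
Step 3: U2 = 2/9; threaded value p + q = 11; c = -28; cross terms: (-28*-2 - 33*-3)=155, (33*24 - 38*-2)=868, (38*31 - 11*24)=914, (11*23 - -38*31)=1431, (-38*-3 - -28*23)=758; twice the area = |4126| = 4126; area = 2063; boundary points = 1 + 1 + 1 + 1 + 2 = 6; strictly interior points = area - boundary/2 + 1 = 2061; answer 2061

2061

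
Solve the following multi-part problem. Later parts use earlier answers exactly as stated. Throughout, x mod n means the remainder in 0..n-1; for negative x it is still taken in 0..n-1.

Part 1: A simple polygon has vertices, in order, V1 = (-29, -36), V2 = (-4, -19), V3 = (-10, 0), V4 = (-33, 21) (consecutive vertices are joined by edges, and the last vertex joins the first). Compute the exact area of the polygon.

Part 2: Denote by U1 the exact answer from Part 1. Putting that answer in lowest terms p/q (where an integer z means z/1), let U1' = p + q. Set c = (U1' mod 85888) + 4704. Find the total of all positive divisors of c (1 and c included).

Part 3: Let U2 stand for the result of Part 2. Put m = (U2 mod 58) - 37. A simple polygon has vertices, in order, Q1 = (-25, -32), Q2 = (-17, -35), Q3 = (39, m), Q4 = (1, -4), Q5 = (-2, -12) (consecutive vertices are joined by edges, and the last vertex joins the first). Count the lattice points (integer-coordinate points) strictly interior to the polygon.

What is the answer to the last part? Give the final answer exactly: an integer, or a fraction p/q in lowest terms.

Part 1: cross terms: (-29*-19 - -4*-36)=407, (-4*0 - -10*-19)=-190, (-10*21 - -33*0)=-210, (-33*-36 - -29*21)=1797; twice the area = |1804| = 1804; area = 902; answer 902
Part 2: U1 = 902; threaded value p + q = 903; c = 5607; 5607 = 3^2 * 7 * 89; sigma = (1 + 3 + 9) * (1 + 7) * (1 + 89) = 13 * 8 * 90 = 9360; answer 9360
Part 3: U2 = 9360; m = -15; cross terms: (-25*-35 - -17*-32)=331, (-17*-15 - 39*-35)=1620, (39*-4 - 1*-15)=-141, (1*-12 - -2*-4)=-20, (-2*-32 - -25*-12)=-236; twice the area = |1554| = 1554; area = 777; boundary points = 1 + 4 + 1 + 1 + 1 = 8; strictly interior points = area - boundary/2 + 1 = 774; answer 774

774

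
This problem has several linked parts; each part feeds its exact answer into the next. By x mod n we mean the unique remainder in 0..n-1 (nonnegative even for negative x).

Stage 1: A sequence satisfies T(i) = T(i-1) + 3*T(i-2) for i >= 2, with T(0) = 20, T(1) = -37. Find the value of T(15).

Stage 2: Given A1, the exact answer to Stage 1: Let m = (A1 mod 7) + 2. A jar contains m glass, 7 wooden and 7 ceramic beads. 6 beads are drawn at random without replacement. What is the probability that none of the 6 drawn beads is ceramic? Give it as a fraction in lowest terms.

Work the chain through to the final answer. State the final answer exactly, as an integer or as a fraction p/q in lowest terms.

Stage 1: T(2) = 1*(-37) + 3*(20) = 23; iterating: T(2)=23, T(3)=-88, T(4)=-19, T(5)=-283, T(6)=-340, T(7)=-1189, T(8)=-2209, T(9)=-5776, T(10)=-12403, T(11)=-29731, T(12)=-66940, T(13)=-156133, T(14)=-356953, T(15)=-825352; answer -825352
Stage 2: A1 = -825352; m = 6; total draws C(20,6) = 38760; favorable C(13,6) = 1716; P = 143/3230; answer 143/3230

143/3230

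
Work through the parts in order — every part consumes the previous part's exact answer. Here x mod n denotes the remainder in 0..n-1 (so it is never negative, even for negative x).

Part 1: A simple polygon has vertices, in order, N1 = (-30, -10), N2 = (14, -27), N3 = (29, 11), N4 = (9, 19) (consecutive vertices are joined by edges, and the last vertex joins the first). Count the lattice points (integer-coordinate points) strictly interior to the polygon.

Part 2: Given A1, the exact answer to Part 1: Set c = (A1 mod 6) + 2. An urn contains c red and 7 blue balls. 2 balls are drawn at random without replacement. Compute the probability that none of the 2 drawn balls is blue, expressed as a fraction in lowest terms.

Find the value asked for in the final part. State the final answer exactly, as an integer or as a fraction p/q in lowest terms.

5/33

Part 1: cross terms: (-30*-27 - 14*-10)=950, (14*11 - 29*-27)=937, (29*19 - 9*11)=452, (9*-10 - -30*19)=480; twice the area = |2819| = 2819; area = 2819/2; boundary points = 1 + 1 + 4 + 1 = 7; strictly interior points = area - boundary/2 + 1 = 1407; answer 1407
Part 2: A1 = 1407; c = 5; total draws C(12,2) = 66; favorable C(5,2) = 10; P = 5/33; answer 5/33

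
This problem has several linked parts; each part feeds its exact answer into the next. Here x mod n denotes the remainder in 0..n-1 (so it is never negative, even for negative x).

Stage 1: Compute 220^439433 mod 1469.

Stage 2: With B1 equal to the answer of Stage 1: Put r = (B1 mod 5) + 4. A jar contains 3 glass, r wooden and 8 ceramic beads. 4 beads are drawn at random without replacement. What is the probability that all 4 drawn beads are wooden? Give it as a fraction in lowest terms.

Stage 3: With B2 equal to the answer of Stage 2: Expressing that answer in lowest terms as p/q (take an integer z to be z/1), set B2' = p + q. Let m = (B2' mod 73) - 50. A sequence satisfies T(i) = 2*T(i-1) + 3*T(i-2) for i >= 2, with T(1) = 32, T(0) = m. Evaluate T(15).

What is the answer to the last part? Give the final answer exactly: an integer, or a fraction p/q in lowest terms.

-64570036

Stage 1: squarings mod 1469: 220^1=220, 220^2=1392, 220^4=53, 220^8=1340, 220^16=482, 220^32=222, 220^64=807, 220^128=482, 220^256=222, 220^512=807, 220^1024=482, 220^2048=222, 220^4096=807, 220^8192=482, 220^16384=222, 220^32768=807, 220^65536=482, 220^131072=222, 220^262144=807; 220^439433 = 220^1 * 220^8 * 220^128 * 220^1024 * 220^4096 * 220^8192 * 220^32768 * 220^131072 * 220^262144 = 571 (mod 1469); answer 571
Stage 2: B1 = 571; r = 5; total draws C(16,4) = 1820; favorable C(5,4) = 5; P = 1/364; answer 1/364
Stage 3: B2 = 1/364; threaded value p + q = 365; m = -50; T(2) = 2*(32) + 3*(-50) = -86; iterating: T(2)=-86, T(3)=-76, T(4)=-410, T(5)=-1048, T(6)=-3326, T(7)=-9796, T(8)=-29570, T(9)=-88528, T(10)=-265766, T(11)=-797116, T(12)=-2391530, T(13)=-7174408, T(14)=-21523406, T(15)=-64570036; answer -64570036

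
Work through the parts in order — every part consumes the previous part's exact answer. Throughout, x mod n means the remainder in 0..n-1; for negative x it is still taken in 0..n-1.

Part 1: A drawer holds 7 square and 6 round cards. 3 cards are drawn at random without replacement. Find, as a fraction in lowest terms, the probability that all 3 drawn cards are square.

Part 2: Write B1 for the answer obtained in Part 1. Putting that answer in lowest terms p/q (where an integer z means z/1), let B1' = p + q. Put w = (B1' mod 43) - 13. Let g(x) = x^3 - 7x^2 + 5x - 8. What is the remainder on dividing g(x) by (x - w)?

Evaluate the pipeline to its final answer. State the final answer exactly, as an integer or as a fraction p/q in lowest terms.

27

Part 1: total draws C(13,3) = 286; favorable C(7,3) = 35; P = 35/286; answer 35/286
Part 2: B1 = 35/286; threaded value p + q = 321; w = 7; remainder = value at the root: 1*(7)^3 - 7*(7)^2 + 5*(7)^1 - 8 = (343) + (-343) + (35) + (-8) = 27; answer 27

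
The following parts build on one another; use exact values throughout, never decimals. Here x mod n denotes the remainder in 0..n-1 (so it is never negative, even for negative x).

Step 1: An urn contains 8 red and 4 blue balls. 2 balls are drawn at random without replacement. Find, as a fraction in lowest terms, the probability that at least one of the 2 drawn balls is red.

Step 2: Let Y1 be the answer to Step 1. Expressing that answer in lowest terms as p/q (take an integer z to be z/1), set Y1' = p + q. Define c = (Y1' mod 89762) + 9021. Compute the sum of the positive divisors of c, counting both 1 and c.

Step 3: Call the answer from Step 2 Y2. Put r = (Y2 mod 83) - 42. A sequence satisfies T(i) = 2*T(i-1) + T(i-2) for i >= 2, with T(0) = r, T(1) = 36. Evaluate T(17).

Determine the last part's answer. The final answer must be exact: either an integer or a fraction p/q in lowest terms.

37624980

Step 1: total draws C(12,2) = 66; complement C(4,2) = 6; favorable 66 - 6 = 60; P = 10/11; answer 10/11
Step 2: Y1 = 10/11; threaded value p + q = 21; c = 9042; 9042 = 2 * 3 * 11 * 137; sigma = (1 + 2) * (1 + 3) * (1 + 11) * (1 + 137) = 3 * 4 * 12 * 138 = 19872; answer 19872
Step 3: Y2 = 19872; r = -7; T(2) = 2*(36) + 1*(-7) = 65; iterating: T(2)=65, T(3)=166, T(4)=397, T(5)=960, T(6)=2317, T(7)=5594, T(8)=13505, T(9)=32604, T(10)=78713, T(11)=190030, T(12)=458773, T(13)=1107576, T(14)=2673925, T(15)=6455426, T(16)=15584777, T(17)=37624980; answer 37624980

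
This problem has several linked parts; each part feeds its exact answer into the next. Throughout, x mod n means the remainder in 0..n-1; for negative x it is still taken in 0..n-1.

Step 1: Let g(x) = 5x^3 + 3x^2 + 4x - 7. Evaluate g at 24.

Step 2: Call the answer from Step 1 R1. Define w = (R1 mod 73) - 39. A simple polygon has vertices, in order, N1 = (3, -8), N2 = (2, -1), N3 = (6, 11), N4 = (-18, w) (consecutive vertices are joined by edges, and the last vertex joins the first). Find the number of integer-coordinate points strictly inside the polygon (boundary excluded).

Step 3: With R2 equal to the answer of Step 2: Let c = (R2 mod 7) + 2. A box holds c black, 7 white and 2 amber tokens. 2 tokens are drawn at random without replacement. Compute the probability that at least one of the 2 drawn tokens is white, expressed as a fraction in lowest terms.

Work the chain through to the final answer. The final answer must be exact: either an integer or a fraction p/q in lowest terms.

Step 1: 5*(24)^3 + 3*(24)^2 + 4*(24)^1 - 7 = (69120) + (1728) + (96) + (-7) = 70937; answer 70937
Step 2: R1 = 70937; w = 15; cross terms: (3*-1 - 2*-8)=13, (2*11 - 6*-1)=28, (6*15 - -18*11)=288, (-18*-8 - 3*15)=99; twice the area = |428| = 428; area = 214; boundary points = 1 + 4 + 4 + 1 = 10; strictly interior points = area - boundary/2 + 1 = 210; answer 210
Step 3: R2 = 210; c = 2; total draws C(11,2) = 55; complement C(4,2) = 6; favorable 55 - 6 = 49; P = 49/55; answer 49/55

49/55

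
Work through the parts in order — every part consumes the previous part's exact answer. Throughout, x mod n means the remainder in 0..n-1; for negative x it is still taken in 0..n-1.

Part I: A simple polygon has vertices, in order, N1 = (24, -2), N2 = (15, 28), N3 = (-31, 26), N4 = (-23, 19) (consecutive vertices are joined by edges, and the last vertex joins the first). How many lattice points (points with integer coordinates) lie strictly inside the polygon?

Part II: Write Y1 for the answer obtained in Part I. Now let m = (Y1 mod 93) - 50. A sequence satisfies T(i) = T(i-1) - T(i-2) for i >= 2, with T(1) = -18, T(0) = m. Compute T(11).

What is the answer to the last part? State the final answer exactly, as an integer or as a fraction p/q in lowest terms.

1

Part I: cross terms: (24*28 - 15*-2)=702, (15*26 - -31*28)=1258, (-31*19 - -23*26)=9, (-23*-2 - 24*19)=-410; twice the area = |1559| = 1559; area = 1559/2; boundary points = 3 + 2 + 1 + 1 = 7; strictly interior points = area - boundary/2 + 1 = 777; answer 777
Part II: Y1 = 777; m = -17; T(2) = 1*(-18) - 1*(-17) = -1; iterating: T(2)=-1, T(3)=17, T(4)=18, T(5)=1, T(6)=-17, T(7)=-18, T(8)=-1, T(9)=17, T(10)=18, T(11)=1; answer 1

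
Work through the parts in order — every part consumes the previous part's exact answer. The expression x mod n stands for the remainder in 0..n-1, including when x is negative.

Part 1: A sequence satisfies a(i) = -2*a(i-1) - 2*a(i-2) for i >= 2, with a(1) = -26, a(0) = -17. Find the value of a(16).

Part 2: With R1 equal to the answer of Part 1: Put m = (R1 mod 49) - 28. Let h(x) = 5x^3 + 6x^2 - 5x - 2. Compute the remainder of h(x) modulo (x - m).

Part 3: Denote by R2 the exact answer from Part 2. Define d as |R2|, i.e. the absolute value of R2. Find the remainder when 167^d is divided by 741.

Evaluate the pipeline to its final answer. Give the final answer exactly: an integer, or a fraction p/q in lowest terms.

Part 1: a(2) = -2*(-26) - 2*(-17) = 86; iterating: a(2)=86, a(3)=-120, a(4)=68, a(5)=104, a(6)=-344, a(7)=480, a(8)=-272, a(9)=-416, a(10)=1376, a(11)=-1920, a(12)=1088, a(13)=1664, a(14)=-5504, a(15)=7680, a(16)=-4352; answer -4352
Part 2: R1 = -4352; m = -19; remainder = value at the root: 5*(-19)^3 + 6*(-19)^2 - 5*(-19)^1 - 2 = (-34295) + (2166) + (95) + (-2) = -32036; answer -32036
Part 3: R2 = -32036; d = 32036; squarings mod 741: 167^1=167, 167^2=472, 167^4=484, 167^8=100, 167^16=367, 167^32=568, 167^64=289, 167^128=529, 167^256=484, 167^512=100, 167^1024=367, 167^2048=568, 167^4096=289, 167^8192=529, 167^16384=484; 167^32036 = 167^4 * 167^32 * 167^256 * 167^1024 * 167^2048 * 167^4096 * 167^8192 * 167^16384 = 568 (mod 741); answer 568

568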